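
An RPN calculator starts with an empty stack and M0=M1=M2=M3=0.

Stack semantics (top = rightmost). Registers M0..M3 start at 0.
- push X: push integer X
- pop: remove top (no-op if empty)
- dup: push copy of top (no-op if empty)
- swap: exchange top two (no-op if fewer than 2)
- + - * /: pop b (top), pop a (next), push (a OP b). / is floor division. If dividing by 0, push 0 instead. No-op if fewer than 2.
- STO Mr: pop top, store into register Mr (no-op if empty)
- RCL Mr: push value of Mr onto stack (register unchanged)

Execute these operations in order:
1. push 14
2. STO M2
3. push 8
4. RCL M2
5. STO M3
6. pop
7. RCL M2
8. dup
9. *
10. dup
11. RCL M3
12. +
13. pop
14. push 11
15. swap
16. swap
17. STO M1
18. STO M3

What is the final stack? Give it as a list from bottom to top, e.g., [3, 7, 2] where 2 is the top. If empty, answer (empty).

After op 1 (push 14): stack=[14] mem=[0,0,0,0]
After op 2 (STO M2): stack=[empty] mem=[0,0,14,0]
After op 3 (push 8): stack=[8] mem=[0,0,14,0]
After op 4 (RCL M2): stack=[8,14] mem=[0,0,14,0]
After op 5 (STO M3): stack=[8] mem=[0,0,14,14]
After op 6 (pop): stack=[empty] mem=[0,0,14,14]
After op 7 (RCL M2): stack=[14] mem=[0,0,14,14]
After op 8 (dup): stack=[14,14] mem=[0,0,14,14]
After op 9 (*): stack=[196] mem=[0,0,14,14]
After op 10 (dup): stack=[196,196] mem=[0,0,14,14]
After op 11 (RCL M3): stack=[196,196,14] mem=[0,0,14,14]
After op 12 (+): stack=[196,210] mem=[0,0,14,14]
After op 13 (pop): stack=[196] mem=[0,0,14,14]
After op 14 (push 11): stack=[196,11] mem=[0,0,14,14]
After op 15 (swap): stack=[11,196] mem=[0,0,14,14]
After op 16 (swap): stack=[196,11] mem=[0,0,14,14]
After op 17 (STO M1): stack=[196] mem=[0,11,14,14]
After op 18 (STO M3): stack=[empty] mem=[0,11,14,196]

Answer: (empty)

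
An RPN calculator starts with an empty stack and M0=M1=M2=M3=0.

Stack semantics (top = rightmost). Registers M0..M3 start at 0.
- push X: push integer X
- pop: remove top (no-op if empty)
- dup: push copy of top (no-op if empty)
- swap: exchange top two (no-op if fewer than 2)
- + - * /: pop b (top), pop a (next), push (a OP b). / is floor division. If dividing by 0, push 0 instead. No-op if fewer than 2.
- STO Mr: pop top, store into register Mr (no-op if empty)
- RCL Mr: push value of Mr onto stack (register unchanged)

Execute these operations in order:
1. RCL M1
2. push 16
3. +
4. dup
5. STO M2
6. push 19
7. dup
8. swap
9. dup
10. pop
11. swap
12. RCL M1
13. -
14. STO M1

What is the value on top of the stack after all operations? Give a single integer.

After op 1 (RCL M1): stack=[0] mem=[0,0,0,0]
After op 2 (push 16): stack=[0,16] mem=[0,0,0,0]
After op 3 (+): stack=[16] mem=[0,0,0,0]
After op 4 (dup): stack=[16,16] mem=[0,0,0,0]
After op 5 (STO M2): stack=[16] mem=[0,0,16,0]
After op 6 (push 19): stack=[16,19] mem=[0,0,16,0]
After op 7 (dup): stack=[16,19,19] mem=[0,0,16,0]
After op 8 (swap): stack=[16,19,19] mem=[0,0,16,0]
After op 9 (dup): stack=[16,19,19,19] mem=[0,0,16,0]
After op 10 (pop): stack=[16,19,19] mem=[0,0,16,0]
After op 11 (swap): stack=[16,19,19] mem=[0,0,16,0]
After op 12 (RCL M1): stack=[16,19,19,0] mem=[0,0,16,0]
After op 13 (-): stack=[16,19,19] mem=[0,0,16,0]
After op 14 (STO M1): stack=[16,19] mem=[0,19,16,0]

Answer: 19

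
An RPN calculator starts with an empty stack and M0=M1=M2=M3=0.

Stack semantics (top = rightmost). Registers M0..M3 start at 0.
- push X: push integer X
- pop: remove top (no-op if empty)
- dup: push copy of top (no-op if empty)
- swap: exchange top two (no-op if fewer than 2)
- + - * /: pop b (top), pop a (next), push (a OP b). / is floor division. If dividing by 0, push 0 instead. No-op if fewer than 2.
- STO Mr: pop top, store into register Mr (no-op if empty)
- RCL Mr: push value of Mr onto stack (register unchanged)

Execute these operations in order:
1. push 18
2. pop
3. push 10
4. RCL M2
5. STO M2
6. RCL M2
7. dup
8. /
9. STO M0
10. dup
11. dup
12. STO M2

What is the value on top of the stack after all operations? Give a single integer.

Answer: 10

Derivation:
After op 1 (push 18): stack=[18] mem=[0,0,0,0]
After op 2 (pop): stack=[empty] mem=[0,0,0,0]
After op 3 (push 10): stack=[10] mem=[0,0,0,0]
After op 4 (RCL M2): stack=[10,0] mem=[0,0,0,0]
After op 5 (STO M2): stack=[10] mem=[0,0,0,0]
After op 6 (RCL M2): stack=[10,0] mem=[0,0,0,0]
After op 7 (dup): stack=[10,0,0] mem=[0,0,0,0]
After op 8 (/): stack=[10,0] mem=[0,0,0,0]
After op 9 (STO M0): stack=[10] mem=[0,0,0,0]
After op 10 (dup): stack=[10,10] mem=[0,0,0,0]
After op 11 (dup): stack=[10,10,10] mem=[0,0,0,0]
After op 12 (STO M2): stack=[10,10] mem=[0,0,10,0]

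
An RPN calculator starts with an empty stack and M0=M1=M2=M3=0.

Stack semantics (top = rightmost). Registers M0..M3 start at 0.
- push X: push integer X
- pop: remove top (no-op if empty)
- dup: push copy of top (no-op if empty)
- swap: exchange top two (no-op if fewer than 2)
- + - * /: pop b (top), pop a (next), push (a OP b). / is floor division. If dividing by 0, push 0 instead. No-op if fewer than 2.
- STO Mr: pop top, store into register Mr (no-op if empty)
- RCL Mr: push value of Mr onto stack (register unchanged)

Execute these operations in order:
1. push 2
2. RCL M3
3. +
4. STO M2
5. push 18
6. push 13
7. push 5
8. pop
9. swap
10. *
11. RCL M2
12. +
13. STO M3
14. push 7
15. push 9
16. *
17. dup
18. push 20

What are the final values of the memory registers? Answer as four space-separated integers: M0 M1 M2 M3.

After op 1 (push 2): stack=[2] mem=[0,0,0,0]
After op 2 (RCL M3): stack=[2,0] mem=[0,0,0,0]
After op 3 (+): stack=[2] mem=[0,0,0,0]
After op 4 (STO M2): stack=[empty] mem=[0,0,2,0]
After op 5 (push 18): stack=[18] mem=[0,0,2,0]
After op 6 (push 13): stack=[18,13] mem=[0,0,2,0]
After op 7 (push 5): stack=[18,13,5] mem=[0,0,2,0]
After op 8 (pop): stack=[18,13] mem=[0,0,2,0]
After op 9 (swap): stack=[13,18] mem=[0,0,2,0]
After op 10 (*): stack=[234] mem=[0,0,2,0]
After op 11 (RCL M2): stack=[234,2] mem=[0,0,2,0]
After op 12 (+): stack=[236] mem=[0,0,2,0]
After op 13 (STO M3): stack=[empty] mem=[0,0,2,236]
After op 14 (push 7): stack=[7] mem=[0,0,2,236]
After op 15 (push 9): stack=[7,9] mem=[0,0,2,236]
After op 16 (*): stack=[63] mem=[0,0,2,236]
After op 17 (dup): stack=[63,63] mem=[0,0,2,236]
After op 18 (push 20): stack=[63,63,20] mem=[0,0,2,236]

Answer: 0 0 2 236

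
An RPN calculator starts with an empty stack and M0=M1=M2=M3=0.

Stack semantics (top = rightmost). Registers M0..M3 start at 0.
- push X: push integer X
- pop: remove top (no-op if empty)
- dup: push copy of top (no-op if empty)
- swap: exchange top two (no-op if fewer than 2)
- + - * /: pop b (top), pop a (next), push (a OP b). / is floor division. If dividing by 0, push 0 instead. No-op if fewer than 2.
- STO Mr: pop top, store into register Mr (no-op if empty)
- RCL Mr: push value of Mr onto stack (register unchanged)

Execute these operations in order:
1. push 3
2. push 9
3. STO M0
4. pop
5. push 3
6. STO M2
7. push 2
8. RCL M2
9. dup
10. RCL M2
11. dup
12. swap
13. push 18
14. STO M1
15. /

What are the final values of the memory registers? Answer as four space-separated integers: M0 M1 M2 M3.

Answer: 9 18 3 0

Derivation:
After op 1 (push 3): stack=[3] mem=[0,0,0,0]
After op 2 (push 9): stack=[3,9] mem=[0,0,0,0]
After op 3 (STO M0): stack=[3] mem=[9,0,0,0]
After op 4 (pop): stack=[empty] mem=[9,0,0,0]
After op 5 (push 3): stack=[3] mem=[9,0,0,0]
After op 6 (STO M2): stack=[empty] mem=[9,0,3,0]
After op 7 (push 2): stack=[2] mem=[9,0,3,0]
After op 8 (RCL M2): stack=[2,3] mem=[9,0,3,0]
After op 9 (dup): stack=[2,3,3] mem=[9,0,3,0]
After op 10 (RCL M2): stack=[2,3,3,3] mem=[9,0,3,0]
After op 11 (dup): stack=[2,3,3,3,3] mem=[9,0,3,0]
After op 12 (swap): stack=[2,3,3,3,3] mem=[9,0,3,0]
After op 13 (push 18): stack=[2,3,3,3,3,18] mem=[9,0,3,0]
After op 14 (STO M1): stack=[2,3,3,3,3] mem=[9,18,3,0]
After op 15 (/): stack=[2,3,3,1] mem=[9,18,3,0]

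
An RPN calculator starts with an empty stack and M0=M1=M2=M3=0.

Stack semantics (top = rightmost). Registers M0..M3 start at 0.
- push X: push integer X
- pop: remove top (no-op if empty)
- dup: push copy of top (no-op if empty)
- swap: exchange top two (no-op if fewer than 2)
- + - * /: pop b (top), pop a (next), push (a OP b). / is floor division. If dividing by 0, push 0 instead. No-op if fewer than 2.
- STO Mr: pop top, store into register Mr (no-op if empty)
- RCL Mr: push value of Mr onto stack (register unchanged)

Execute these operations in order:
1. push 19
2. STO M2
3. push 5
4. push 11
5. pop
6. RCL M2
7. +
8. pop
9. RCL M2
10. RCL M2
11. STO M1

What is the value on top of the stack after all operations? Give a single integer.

Answer: 19

Derivation:
After op 1 (push 19): stack=[19] mem=[0,0,0,0]
After op 2 (STO M2): stack=[empty] mem=[0,0,19,0]
After op 3 (push 5): stack=[5] mem=[0,0,19,0]
After op 4 (push 11): stack=[5,11] mem=[0,0,19,0]
After op 5 (pop): stack=[5] mem=[0,0,19,0]
After op 6 (RCL M2): stack=[5,19] mem=[0,0,19,0]
After op 7 (+): stack=[24] mem=[0,0,19,0]
After op 8 (pop): stack=[empty] mem=[0,0,19,0]
After op 9 (RCL M2): stack=[19] mem=[0,0,19,0]
After op 10 (RCL M2): stack=[19,19] mem=[0,0,19,0]
After op 11 (STO M1): stack=[19] mem=[0,19,19,0]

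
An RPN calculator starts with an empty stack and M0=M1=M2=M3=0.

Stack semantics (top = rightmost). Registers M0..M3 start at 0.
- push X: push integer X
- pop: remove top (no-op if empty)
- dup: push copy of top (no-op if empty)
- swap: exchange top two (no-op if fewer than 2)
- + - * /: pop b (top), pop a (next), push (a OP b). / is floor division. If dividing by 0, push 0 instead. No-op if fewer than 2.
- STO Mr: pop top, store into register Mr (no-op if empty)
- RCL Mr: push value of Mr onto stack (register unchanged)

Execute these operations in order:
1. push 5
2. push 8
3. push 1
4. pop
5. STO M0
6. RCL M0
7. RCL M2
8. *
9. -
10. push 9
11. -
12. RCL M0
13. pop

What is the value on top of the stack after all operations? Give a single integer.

After op 1 (push 5): stack=[5] mem=[0,0,0,0]
After op 2 (push 8): stack=[5,8] mem=[0,0,0,0]
After op 3 (push 1): stack=[5,8,1] mem=[0,0,0,0]
After op 4 (pop): stack=[5,8] mem=[0,0,0,0]
After op 5 (STO M0): stack=[5] mem=[8,0,0,0]
After op 6 (RCL M0): stack=[5,8] mem=[8,0,0,0]
After op 7 (RCL M2): stack=[5,8,0] mem=[8,0,0,0]
After op 8 (*): stack=[5,0] mem=[8,0,0,0]
After op 9 (-): stack=[5] mem=[8,0,0,0]
After op 10 (push 9): stack=[5,9] mem=[8,0,0,0]
After op 11 (-): stack=[-4] mem=[8,0,0,0]
After op 12 (RCL M0): stack=[-4,8] mem=[8,0,0,0]
After op 13 (pop): stack=[-4] mem=[8,0,0,0]

Answer: -4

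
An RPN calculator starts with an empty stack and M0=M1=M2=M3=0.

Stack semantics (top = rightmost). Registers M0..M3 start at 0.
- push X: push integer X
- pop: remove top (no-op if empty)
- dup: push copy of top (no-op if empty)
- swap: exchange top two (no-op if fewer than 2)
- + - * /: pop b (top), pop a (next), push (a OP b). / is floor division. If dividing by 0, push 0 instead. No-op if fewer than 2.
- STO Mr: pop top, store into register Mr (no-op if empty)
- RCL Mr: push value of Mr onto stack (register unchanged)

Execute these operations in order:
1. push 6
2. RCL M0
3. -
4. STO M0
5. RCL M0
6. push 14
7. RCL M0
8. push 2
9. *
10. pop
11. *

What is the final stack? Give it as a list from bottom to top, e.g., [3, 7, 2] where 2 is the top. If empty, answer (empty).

After op 1 (push 6): stack=[6] mem=[0,0,0,0]
After op 2 (RCL M0): stack=[6,0] mem=[0,0,0,0]
After op 3 (-): stack=[6] mem=[0,0,0,0]
After op 4 (STO M0): stack=[empty] mem=[6,0,0,0]
After op 5 (RCL M0): stack=[6] mem=[6,0,0,0]
After op 6 (push 14): stack=[6,14] mem=[6,0,0,0]
After op 7 (RCL M0): stack=[6,14,6] mem=[6,0,0,0]
After op 8 (push 2): stack=[6,14,6,2] mem=[6,0,0,0]
After op 9 (*): stack=[6,14,12] mem=[6,0,0,0]
After op 10 (pop): stack=[6,14] mem=[6,0,0,0]
After op 11 (*): stack=[84] mem=[6,0,0,0]

Answer: [84]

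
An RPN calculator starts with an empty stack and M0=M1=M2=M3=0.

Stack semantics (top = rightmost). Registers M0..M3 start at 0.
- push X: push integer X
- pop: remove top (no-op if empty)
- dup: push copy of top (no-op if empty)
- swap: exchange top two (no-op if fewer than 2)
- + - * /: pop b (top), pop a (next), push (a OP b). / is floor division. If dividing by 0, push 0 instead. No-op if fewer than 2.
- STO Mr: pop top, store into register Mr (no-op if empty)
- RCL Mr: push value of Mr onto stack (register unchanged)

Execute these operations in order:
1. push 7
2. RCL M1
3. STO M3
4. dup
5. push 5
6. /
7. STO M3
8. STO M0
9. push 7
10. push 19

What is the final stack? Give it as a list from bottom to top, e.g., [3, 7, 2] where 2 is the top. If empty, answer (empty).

After op 1 (push 7): stack=[7] mem=[0,0,0,0]
After op 2 (RCL M1): stack=[7,0] mem=[0,0,0,0]
After op 3 (STO M3): stack=[7] mem=[0,0,0,0]
After op 4 (dup): stack=[7,7] mem=[0,0,0,0]
After op 5 (push 5): stack=[7,7,5] mem=[0,0,0,0]
After op 6 (/): stack=[7,1] mem=[0,0,0,0]
After op 7 (STO M3): stack=[7] mem=[0,0,0,1]
After op 8 (STO M0): stack=[empty] mem=[7,0,0,1]
After op 9 (push 7): stack=[7] mem=[7,0,0,1]
After op 10 (push 19): stack=[7,19] mem=[7,0,0,1]

Answer: [7, 19]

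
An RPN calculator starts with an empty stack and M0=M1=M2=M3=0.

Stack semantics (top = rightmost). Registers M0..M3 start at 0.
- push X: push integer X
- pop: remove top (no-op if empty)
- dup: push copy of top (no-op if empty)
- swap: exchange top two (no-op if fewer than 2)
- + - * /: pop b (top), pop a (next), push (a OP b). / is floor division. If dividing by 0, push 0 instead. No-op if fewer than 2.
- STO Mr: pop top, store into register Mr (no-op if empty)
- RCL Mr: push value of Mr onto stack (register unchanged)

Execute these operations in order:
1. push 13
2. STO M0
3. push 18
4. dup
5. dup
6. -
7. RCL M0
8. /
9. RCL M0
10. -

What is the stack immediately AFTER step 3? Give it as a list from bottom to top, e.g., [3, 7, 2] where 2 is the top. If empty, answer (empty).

After op 1 (push 13): stack=[13] mem=[0,0,0,0]
After op 2 (STO M0): stack=[empty] mem=[13,0,0,0]
After op 3 (push 18): stack=[18] mem=[13,0,0,0]

[18]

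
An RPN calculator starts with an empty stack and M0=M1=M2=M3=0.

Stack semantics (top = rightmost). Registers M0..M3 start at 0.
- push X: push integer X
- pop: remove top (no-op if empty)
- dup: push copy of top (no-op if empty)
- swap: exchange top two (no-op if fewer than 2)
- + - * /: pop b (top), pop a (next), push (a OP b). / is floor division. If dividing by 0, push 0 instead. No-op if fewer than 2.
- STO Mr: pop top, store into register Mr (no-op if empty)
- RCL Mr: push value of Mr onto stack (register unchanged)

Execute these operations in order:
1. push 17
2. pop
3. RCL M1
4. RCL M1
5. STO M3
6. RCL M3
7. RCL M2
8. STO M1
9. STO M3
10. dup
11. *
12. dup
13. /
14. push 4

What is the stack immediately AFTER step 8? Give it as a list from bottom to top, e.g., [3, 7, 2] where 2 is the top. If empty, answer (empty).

After op 1 (push 17): stack=[17] mem=[0,0,0,0]
After op 2 (pop): stack=[empty] mem=[0,0,0,0]
After op 3 (RCL M1): stack=[0] mem=[0,0,0,0]
After op 4 (RCL M1): stack=[0,0] mem=[0,0,0,0]
After op 5 (STO M3): stack=[0] mem=[0,0,0,0]
After op 6 (RCL M3): stack=[0,0] mem=[0,0,0,0]
After op 7 (RCL M2): stack=[0,0,0] mem=[0,0,0,0]
After op 8 (STO M1): stack=[0,0] mem=[0,0,0,0]

[0, 0]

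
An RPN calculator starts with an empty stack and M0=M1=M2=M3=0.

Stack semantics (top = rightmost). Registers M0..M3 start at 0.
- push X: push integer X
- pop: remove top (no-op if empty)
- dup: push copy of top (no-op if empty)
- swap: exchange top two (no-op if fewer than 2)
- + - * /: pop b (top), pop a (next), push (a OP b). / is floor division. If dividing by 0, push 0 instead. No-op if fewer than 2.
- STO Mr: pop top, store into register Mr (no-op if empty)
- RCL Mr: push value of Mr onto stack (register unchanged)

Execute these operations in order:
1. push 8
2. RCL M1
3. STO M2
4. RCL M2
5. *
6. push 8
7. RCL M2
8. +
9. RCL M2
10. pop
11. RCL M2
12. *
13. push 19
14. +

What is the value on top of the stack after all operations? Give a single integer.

After op 1 (push 8): stack=[8] mem=[0,0,0,0]
After op 2 (RCL M1): stack=[8,0] mem=[0,0,0,0]
After op 3 (STO M2): stack=[8] mem=[0,0,0,0]
After op 4 (RCL M2): stack=[8,0] mem=[0,0,0,0]
After op 5 (*): stack=[0] mem=[0,0,0,0]
After op 6 (push 8): stack=[0,8] mem=[0,0,0,0]
After op 7 (RCL M2): stack=[0,8,0] mem=[0,0,0,0]
After op 8 (+): stack=[0,8] mem=[0,0,0,0]
After op 9 (RCL M2): stack=[0,8,0] mem=[0,0,0,0]
After op 10 (pop): stack=[0,8] mem=[0,0,0,0]
After op 11 (RCL M2): stack=[0,8,0] mem=[0,0,0,0]
After op 12 (*): stack=[0,0] mem=[0,0,0,0]
After op 13 (push 19): stack=[0,0,19] mem=[0,0,0,0]
After op 14 (+): stack=[0,19] mem=[0,0,0,0]

Answer: 19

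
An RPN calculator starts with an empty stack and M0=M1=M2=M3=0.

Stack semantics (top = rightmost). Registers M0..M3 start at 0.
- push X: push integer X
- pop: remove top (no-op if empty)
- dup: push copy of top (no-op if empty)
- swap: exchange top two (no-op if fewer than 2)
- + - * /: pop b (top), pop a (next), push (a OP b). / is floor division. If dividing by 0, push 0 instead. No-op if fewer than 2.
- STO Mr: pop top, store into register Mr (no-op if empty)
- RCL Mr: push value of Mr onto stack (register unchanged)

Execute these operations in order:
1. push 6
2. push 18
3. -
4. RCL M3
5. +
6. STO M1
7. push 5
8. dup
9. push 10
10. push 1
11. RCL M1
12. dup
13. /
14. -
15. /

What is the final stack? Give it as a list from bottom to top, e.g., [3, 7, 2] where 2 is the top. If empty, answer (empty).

Answer: [5, 5, 0]

Derivation:
After op 1 (push 6): stack=[6] mem=[0,0,0,0]
After op 2 (push 18): stack=[6,18] mem=[0,0,0,0]
After op 3 (-): stack=[-12] mem=[0,0,0,0]
After op 4 (RCL M3): stack=[-12,0] mem=[0,0,0,0]
After op 5 (+): stack=[-12] mem=[0,0,0,0]
After op 6 (STO M1): stack=[empty] mem=[0,-12,0,0]
After op 7 (push 5): stack=[5] mem=[0,-12,0,0]
After op 8 (dup): stack=[5,5] mem=[0,-12,0,0]
After op 9 (push 10): stack=[5,5,10] mem=[0,-12,0,0]
After op 10 (push 1): stack=[5,5,10,1] mem=[0,-12,0,0]
After op 11 (RCL M1): stack=[5,5,10,1,-12] mem=[0,-12,0,0]
After op 12 (dup): stack=[5,5,10,1,-12,-12] mem=[0,-12,0,0]
After op 13 (/): stack=[5,5,10,1,1] mem=[0,-12,0,0]
After op 14 (-): stack=[5,5,10,0] mem=[0,-12,0,0]
After op 15 (/): stack=[5,5,0] mem=[0,-12,0,0]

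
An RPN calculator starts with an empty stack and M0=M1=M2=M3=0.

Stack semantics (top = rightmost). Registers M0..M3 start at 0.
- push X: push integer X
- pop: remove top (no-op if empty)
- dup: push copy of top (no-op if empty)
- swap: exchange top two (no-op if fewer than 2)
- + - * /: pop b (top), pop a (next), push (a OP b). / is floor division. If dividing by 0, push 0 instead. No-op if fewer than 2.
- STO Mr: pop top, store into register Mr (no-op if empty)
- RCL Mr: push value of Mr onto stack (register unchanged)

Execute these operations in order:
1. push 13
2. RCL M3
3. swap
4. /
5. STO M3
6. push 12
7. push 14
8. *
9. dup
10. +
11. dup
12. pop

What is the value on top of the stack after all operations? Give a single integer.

Answer: 336

Derivation:
After op 1 (push 13): stack=[13] mem=[0,0,0,0]
After op 2 (RCL M3): stack=[13,0] mem=[0,0,0,0]
After op 3 (swap): stack=[0,13] mem=[0,0,0,0]
After op 4 (/): stack=[0] mem=[0,0,0,0]
After op 5 (STO M3): stack=[empty] mem=[0,0,0,0]
After op 6 (push 12): stack=[12] mem=[0,0,0,0]
After op 7 (push 14): stack=[12,14] mem=[0,0,0,0]
After op 8 (*): stack=[168] mem=[0,0,0,0]
After op 9 (dup): stack=[168,168] mem=[0,0,0,0]
After op 10 (+): stack=[336] mem=[0,0,0,0]
After op 11 (dup): stack=[336,336] mem=[0,0,0,0]
After op 12 (pop): stack=[336] mem=[0,0,0,0]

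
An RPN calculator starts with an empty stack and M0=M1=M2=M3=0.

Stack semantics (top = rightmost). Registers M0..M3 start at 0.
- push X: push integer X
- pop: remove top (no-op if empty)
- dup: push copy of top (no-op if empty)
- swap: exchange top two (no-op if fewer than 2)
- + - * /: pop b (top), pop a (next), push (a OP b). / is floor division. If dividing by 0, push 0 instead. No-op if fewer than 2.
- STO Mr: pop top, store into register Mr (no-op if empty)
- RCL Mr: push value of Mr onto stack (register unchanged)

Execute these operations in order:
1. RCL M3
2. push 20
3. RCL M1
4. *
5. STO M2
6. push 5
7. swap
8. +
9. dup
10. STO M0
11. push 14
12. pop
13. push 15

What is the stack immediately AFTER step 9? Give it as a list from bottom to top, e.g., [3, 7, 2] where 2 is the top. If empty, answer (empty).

After op 1 (RCL M3): stack=[0] mem=[0,0,0,0]
After op 2 (push 20): stack=[0,20] mem=[0,0,0,0]
After op 3 (RCL M1): stack=[0,20,0] mem=[0,0,0,0]
After op 4 (*): stack=[0,0] mem=[0,0,0,0]
After op 5 (STO M2): stack=[0] mem=[0,0,0,0]
After op 6 (push 5): stack=[0,5] mem=[0,0,0,0]
After op 7 (swap): stack=[5,0] mem=[0,0,0,0]
After op 8 (+): stack=[5] mem=[0,0,0,0]
After op 9 (dup): stack=[5,5] mem=[0,0,0,0]

[5, 5]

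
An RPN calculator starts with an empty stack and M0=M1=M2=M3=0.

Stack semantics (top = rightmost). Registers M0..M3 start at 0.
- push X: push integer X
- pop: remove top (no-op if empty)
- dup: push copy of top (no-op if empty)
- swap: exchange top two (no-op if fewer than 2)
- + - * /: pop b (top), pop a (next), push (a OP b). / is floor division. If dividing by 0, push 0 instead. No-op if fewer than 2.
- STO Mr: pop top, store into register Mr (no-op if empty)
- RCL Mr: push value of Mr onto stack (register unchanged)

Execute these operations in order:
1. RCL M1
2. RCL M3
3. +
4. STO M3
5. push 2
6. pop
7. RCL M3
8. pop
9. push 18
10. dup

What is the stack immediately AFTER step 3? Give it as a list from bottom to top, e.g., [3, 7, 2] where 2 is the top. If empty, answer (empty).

After op 1 (RCL M1): stack=[0] mem=[0,0,0,0]
After op 2 (RCL M3): stack=[0,0] mem=[0,0,0,0]
After op 3 (+): stack=[0] mem=[0,0,0,0]

[0]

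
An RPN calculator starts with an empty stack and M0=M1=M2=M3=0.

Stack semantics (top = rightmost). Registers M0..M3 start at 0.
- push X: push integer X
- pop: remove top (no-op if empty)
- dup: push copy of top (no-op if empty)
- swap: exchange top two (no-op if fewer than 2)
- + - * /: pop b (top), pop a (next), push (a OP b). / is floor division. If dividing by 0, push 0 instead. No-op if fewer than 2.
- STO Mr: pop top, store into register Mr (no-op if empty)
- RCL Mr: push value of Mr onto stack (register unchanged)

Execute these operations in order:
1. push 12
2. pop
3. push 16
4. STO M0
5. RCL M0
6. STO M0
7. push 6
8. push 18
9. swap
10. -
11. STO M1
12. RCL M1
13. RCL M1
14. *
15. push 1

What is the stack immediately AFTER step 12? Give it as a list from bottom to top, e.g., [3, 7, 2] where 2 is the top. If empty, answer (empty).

After op 1 (push 12): stack=[12] mem=[0,0,0,0]
After op 2 (pop): stack=[empty] mem=[0,0,0,0]
After op 3 (push 16): stack=[16] mem=[0,0,0,0]
After op 4 (STO M0): stack=[empty] mem=[16,0,0,0]
After op 5 (RCL M0): stack=[16] mem=[16,0,0,0]
After op 6 (STO M0): stack=[empty] mem=[16,0,0,0]
After op 7 (push 6): stack=[6] mem=[16,0,0,0]
After op 8 (push 18): stack=[6,18] mem=[16,0,0,0]
After op 9 (swap): stack=[18,6] mem=[16,0,0,0]
After op 10 (-): stack=[12] mem=[16,0,0,0]
After op 11 (STO M1): stack=[empty] mem=[16,12,0,0]
After op 12 (RCL M1): stack=[12] mem=[16,12,0,0]

[12]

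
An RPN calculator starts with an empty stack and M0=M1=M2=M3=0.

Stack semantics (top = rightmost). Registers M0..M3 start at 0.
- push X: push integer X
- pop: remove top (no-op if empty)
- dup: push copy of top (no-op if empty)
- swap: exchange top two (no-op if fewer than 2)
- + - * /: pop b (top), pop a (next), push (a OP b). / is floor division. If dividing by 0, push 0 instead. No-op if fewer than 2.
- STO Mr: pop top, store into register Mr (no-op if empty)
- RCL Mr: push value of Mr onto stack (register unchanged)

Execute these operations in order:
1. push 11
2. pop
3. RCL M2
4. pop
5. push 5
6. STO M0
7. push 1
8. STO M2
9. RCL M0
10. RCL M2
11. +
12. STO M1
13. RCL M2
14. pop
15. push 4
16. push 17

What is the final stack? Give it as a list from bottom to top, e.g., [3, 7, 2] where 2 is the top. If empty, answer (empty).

After op 1 (push 11): stack=[11] mem=[0,0,0,0]
After op 2 (pop): stack=[empty] mem=[0,0,0,0]
After op 3 (RCL M2): stack=[0] mem=[0,0,0,0]
After op 4 (pop): stack=[empty] mem=[0,0,0,0]
After op 5 (push 5): stack=[5] mem=[0,0,0,0]
After op 6 (STO M0): stack=[empty] mem=[5,0,0,0]
After op 7 (push 1): stack=[1] mem=[5,0,0,0]
After op 8 (STO M2): stack=[empty] mem=[5,0,1,0]
After op 9 (RCL M0): stack=[5] mem=[5,0,1,0]
After op 10 (RCL M2): stack=[5,1] mem=[5,0,1,0]
After op 11 (+): stack=[6] mem=[5,0,1,0]
After op 12 (STO M1): stack=[empty] mem=[5,6,1,0]
After op 13 (RCL M2): stack=[1] mem=[5,6,1,0]
After op 14 (pop): stack=[empty] mem=[5,6,1,0]
After op 15 (push 4): stack=[4] mem=[5,6,1,0]
After op 16 (push 17): stack=[4,17] mem=[5,6,1,0]

Answer: [4, 17]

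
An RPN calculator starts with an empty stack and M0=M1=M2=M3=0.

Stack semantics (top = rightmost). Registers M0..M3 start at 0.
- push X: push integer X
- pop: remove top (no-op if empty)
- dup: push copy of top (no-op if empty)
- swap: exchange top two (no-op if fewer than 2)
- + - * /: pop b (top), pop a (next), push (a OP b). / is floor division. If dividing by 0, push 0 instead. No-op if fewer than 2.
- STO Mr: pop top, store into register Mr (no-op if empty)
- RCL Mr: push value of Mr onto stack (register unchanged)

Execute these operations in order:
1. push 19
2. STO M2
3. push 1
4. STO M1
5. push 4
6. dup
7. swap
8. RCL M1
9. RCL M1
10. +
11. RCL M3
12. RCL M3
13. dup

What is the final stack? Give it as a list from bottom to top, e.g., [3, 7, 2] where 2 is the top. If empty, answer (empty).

Answer: [4, 4, 2, 0, 0, 0]

Derivation:
After op 1 (push 19): stack=[19] mem=[0,0,0,0]
After op 2 (STO M2): stack=[empty] mem=[0,0,19,0]
After op 3 (push 1): stack=[1] mem=[0,0,19,0]
After op 4 (STO M1): stack=[empty] mem=[0,1,19,0]
After op 5 (push 4): stack=[4] mem=[0,1,19,0]
After op 6 (dup): stack=[4,4] mem=[0,1,19,0]
After op 7 (swap): stack=[4,4] mem=[0,1,19,0]
After op 8 (RCL M1): stack=[4,4,1] mem=[0,1,19,0]
After op 9 (RCL M1): stack=[4,4,1,1] mem=[0,1,19,0]
After op 10 (+): stack=[4,4,2] mem=[0,1,19,0]
After op 11 (RCL M3): stack=[4,4,2,0] mem=[0,1,19,0]
After op 12 (RCL M3): stack=[4,4,2,0,0] mem=[0,1,19,0]
After op 13 (dup): stack=[4,4,2,0,0,0] mem=[0,1,19,0]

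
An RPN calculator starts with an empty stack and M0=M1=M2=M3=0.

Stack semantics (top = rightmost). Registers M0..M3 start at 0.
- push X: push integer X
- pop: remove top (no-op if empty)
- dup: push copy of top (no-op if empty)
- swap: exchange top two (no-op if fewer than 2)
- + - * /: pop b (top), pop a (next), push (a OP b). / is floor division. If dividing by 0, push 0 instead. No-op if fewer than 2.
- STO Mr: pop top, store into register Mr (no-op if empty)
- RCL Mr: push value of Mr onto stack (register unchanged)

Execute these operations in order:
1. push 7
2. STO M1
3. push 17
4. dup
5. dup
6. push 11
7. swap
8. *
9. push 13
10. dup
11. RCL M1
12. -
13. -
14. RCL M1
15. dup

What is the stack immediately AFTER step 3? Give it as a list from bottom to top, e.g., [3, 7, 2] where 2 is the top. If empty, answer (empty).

After op 1 (push 7): stack=[7] mem=[0,0,0,0]
After op 2 (STO M1): stack=[empty] mem=[0,7,0,0]
After op 3 (push 17): stack=[17] mem=[0,7,0,0]

[17]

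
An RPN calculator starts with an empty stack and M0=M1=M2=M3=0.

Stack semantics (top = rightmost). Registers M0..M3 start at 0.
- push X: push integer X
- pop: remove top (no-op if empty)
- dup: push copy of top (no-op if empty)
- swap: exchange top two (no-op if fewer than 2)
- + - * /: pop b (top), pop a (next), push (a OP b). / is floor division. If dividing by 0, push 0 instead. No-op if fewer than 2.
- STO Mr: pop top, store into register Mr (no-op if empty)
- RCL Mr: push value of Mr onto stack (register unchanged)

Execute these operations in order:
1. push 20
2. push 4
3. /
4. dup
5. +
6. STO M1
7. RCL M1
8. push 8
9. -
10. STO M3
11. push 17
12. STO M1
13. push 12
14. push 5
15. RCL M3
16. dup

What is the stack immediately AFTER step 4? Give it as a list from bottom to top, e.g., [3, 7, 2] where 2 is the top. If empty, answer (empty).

After op 1 (push 20): stack=[20] mem=[0,0,0,0]
After op 2 (push 4): stack=[20,4] mem=[0,0,0,0]
After op 3 (/): stack=[5] mem=[0,0,0,0]
After op 4 (dup): stack=[5,5] mem=[0,0,0,0]

[5, 5]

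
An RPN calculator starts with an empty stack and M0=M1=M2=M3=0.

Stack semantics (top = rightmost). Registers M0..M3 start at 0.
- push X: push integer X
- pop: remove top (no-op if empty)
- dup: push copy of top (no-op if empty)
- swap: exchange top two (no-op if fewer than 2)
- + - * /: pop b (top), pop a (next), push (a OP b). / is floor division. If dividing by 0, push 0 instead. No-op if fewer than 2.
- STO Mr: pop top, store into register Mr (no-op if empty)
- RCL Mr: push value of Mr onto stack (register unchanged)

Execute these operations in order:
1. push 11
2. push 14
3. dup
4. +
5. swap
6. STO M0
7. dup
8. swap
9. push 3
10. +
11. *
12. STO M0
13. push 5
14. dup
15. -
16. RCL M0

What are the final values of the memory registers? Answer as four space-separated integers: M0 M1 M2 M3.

Answer: 868 0 0 0

Derivation:
After op 1 (push 11): stack=[11] mem=[0,0,0,0]
After op 2 (push 14): stack=[11,14] mem=[0,0,0,0]
After op 3 (dup): stack=[11,14,14] mem=[0,0,0,0]
After op 4 (+): stack=[11,28] mem=[0,0,0,0]
After op 5 (swap): stack=[28,11] mem=[0,0,0,0]
After op 6 (STO M0): stack=[28] mem=[11,0,0,0]
After op 7 (dup): stack=[28,28] mem=[11,0,0,0]
After op 8 (swap): stack=[28,28] mem=[11,0,0,0]
After op 9 (push 3): stack=[28,28,3] mem=[11,0,0,0]
After op 10 (+): stack=[28,31] mem=[11,0,0,0]
After op 11 (*): stack=[868] mem=[11,0,0,0]
After op 12 (STO M0): stack=[empty] mem=[868,0,0,0]
After op 13 (push 5): stack=[5] mem=[868,0,0,0]
After op 14 (dup): stack=[5,5] mem=[868,0,0,0]
After op 15 (-): stack=[0] mem=[868,0,0,0]
After op 16 (RCL M0): stack=[0,868] mem=[868,0,0,0]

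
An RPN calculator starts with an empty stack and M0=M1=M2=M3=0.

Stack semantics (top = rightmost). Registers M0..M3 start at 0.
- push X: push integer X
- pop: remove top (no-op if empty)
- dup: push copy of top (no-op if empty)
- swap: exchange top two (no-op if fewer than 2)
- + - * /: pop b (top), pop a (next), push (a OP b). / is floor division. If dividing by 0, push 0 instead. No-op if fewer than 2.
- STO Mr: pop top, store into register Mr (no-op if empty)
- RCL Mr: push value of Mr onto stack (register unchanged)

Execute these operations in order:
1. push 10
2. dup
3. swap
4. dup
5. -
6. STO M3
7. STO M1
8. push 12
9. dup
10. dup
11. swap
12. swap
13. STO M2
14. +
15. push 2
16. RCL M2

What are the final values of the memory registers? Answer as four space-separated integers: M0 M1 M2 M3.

Answer: 0 10 12 0

Derivation:
After op 1 (push 10): stack=[10] mem=[0,0,0,0]
After op 2 (dup): stack=[10,10] mem=[0,0,0,0]
After op 3 (swap): stack=[10,10] mem=[0,0,0,0]
After op 4 (dup): stack=[10,10,10] mem=[0,0,0,0]
After op 5 (-): stack=[10,0] mem=[0,0,0,0]
After op 6 (STO M3): stack=[10] mem=[0,0,0,0]
After op 7 (STO M1): stack=[empty] mem=[0,10,0,0]
After op 8 (push 12): stack=[12] mem=[0,10,0,0]
After op 9 (dup): stack=[12,12] mem=[0,10,0,0]
After op 10 (dup): stack=[12,12,12] mem=[0,10,0,0]
After op 11 (swap): stack=[12,12,12] mem=[0,10,0,0]
After op 12 (swap): stack=[12,12,12] mem=[0,10,0,0]
After op 13 (STO M2): stack=[12,12] mem=[0,10,12,0]
After op 14 (+): stack=[24] mem=[0,10,12,0]
After op 15 (push 2): stack=[24,2] mem=[0,10,12,0]
After op 16 (RCL M2): stack=[24,2,12] mem=[0,10,12,0]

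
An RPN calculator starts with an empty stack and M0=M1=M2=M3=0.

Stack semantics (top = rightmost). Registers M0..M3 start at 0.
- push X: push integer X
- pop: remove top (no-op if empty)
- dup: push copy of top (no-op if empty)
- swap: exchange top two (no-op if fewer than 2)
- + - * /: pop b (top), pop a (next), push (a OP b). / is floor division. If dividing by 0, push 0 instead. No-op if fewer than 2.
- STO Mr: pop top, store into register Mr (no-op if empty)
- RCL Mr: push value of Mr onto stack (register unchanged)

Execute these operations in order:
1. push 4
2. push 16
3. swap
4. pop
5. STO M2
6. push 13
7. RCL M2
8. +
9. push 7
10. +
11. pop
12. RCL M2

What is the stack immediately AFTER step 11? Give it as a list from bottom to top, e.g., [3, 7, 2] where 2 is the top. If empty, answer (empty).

After op 1 (push 4): stack=[4] mem=[0,0,0,0]
After op 2 (push 16): stack=[4,16] mem=[0,0,0,0]
After op 3 (swap): stack=[16,4] mem=[0,0,0,0]
After op 4 (pop): stack=[16] mem=[0,0,0,0]
After op 5 (STO M2): stack=[empty] mem=[0,0,16,0]
After op 6 (push 13): stack=[13] mem=[0,0,16,0]
After op 7 (RCL M2): stack=[13,16] mem=[0,0,16,0]
After op 8 (+): stack=[29] mem=[0,0,16,0]
After op 9 (push 7): stack=[29,7] mem=[0,0,16,0]
After op 10 (+): stack=[36] mem=[0,0,16,0]
After op 11 (pop): stack=[empty] mem=[0,0,16,0]

(empty)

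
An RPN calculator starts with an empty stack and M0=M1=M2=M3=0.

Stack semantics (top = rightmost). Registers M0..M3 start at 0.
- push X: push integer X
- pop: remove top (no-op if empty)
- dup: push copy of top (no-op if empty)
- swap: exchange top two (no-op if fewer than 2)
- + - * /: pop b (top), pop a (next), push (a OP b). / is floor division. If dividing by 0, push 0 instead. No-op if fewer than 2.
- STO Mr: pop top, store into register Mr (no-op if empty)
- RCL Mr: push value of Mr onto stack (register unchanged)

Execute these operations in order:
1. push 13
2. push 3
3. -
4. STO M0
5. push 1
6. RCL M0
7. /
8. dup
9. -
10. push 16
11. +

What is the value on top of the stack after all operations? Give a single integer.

Answer: 16

Derivation:
After op 1 (push 13): stack=[13] mem=[0,0,0,0]
After op 2 (push 3): stack=[13,3] mem=[0,0,0,0]
After op 3 (-): stack=[10] mem=[0,0,0,0]
After op 4 (STO M0): stack=[empty] mem=[10,0,0,0]
After op 5 (push 1): stack=[1] mem=[10,0,0,0]
After op 6 (RCL M0): stack=[1,10] mem=[10,0,0,0]
After op 7 (/): stack=[0] mem=[10,0,0,0]
After op 8 (dup): stack=[0,0] mem=[10,0,0,0]
After op 9 (-): stack=[0] mem=[10,0,0,0]
After op 10 (push 16): stack=[0,16] mem=[10,0,0,0]
After op 11 (+): stack=[16] mem=[10,0,0,0]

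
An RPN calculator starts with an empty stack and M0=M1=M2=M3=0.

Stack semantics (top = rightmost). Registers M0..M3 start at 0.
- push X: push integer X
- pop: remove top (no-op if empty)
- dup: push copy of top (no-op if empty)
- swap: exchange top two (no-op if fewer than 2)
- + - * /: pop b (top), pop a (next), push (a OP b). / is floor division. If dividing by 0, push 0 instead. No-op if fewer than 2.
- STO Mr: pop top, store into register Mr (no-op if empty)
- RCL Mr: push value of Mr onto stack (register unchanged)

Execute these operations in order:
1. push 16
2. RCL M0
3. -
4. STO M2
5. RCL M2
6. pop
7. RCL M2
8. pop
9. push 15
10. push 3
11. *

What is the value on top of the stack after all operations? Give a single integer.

Answer: 45

Derivation:
After op 1 (push 16): stack=[16] mem=[0,0,0,0]
After op 2 (RCL M0): stack=[16,0] mem=[0,0,0,0]
After op 3 (-): stack=[16] mem=[0,0,0,0]
After op 4 (STO M2): stack=[empty] mem=[0,0,16,0]
After op 5 (RCL M2): stack=[16] mem=[0,0,16,0]
After op 6 (pop): stack=[empty] mem=[0,0,16,0]
After op 7 (RCL M2): stack=[16] mem=[0,0,16,0]
After op 8 (pop): stack=[empty] mem=[0,0,16,0]
After op 9 (push 15): stack=[15] mem=[0,0,16,0]
After op 10 (push 3): stack=[15,3] mem=[0,0,16,0]
After op 11 (*): stack=[45] mem=[0,0,16,0]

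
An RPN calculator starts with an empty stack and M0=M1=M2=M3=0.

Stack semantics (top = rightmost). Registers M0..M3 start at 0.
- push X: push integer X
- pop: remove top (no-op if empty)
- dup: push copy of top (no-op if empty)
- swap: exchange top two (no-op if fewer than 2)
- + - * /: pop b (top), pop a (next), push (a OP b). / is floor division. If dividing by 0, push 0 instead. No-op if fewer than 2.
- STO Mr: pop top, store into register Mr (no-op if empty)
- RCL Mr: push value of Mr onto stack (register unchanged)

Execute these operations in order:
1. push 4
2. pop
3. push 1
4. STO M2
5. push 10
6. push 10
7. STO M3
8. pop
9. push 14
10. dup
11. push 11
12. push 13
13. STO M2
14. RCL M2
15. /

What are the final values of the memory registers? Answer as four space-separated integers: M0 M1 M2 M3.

Answer: 0 0 13 10

Derivation:
After op 1 (push 4): stack=[4] mem=[0,0,0,0]
After op 2 (pop): stack=[empty] mem=[0,0,0,0]
After op 3 (push 1): stack=[1] mem=[0,0,0,0]
After op 4 (STO M2): stack=[empty] mem=[0,0,1,0]
After op 5 (push 10): stack=[10] mem=[0,0,1,0]
After op 6 (push 10): stack=[10,10] mem=[0,0,1,0]
After op 7 (STO M3): stack=[10] mem=[0,0,1,10]
After op 8 (pop): stack=[empty] mem=[0,0,1,10]
After op 9 (push 14): stack=[14] mem=[0,0,1,10]
After op 10 (dup): stack=[14,14] mem=[0,0,1,10]
After op 11 (push 11): stack=[14,14,11] mem=[0,0,1,10]
After op 12 (push 13): stack=[14,14,11,13] mem=[0,0,1,10]
After op 13 (STO M2): stack=[14,14,11] mem=[0,0,13,10]
After op 14 (RCL M2): stack=[14,14,11,13] mem=[0,0,13,10]
After op 15 (/): stack=[14,14,0] mem=[0,0,13,10]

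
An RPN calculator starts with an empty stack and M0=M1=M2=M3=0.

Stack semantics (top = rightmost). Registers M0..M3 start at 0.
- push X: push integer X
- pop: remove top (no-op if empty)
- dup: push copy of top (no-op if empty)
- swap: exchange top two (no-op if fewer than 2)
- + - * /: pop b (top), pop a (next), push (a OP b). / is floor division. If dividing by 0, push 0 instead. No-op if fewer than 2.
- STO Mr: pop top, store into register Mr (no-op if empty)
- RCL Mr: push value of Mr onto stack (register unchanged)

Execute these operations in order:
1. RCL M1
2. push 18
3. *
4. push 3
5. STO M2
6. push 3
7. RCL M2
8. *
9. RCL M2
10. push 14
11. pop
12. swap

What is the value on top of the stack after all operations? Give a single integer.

After op 1 (RCL M1): stack=[0] mem=[0,0,0,0]
After op 2 (push 18): stack=[0,18] mem=[0,0,0,0]
After op 3 (*): stack=[0] mem=[0,0,0,0]
After op 4 (push 3): stack=[0,3] mem=[0,0,0,0]
After op 5 (STO M2): stack=[0] mem=[0,0,3,0]
After op 6 (push 3): stack=[0,3] mem=[0,0,3,0]
After op 7 (RCL M2): stack=[0,3,3] mem=[0,0,3,0]
After op 8 (*): stack=[0,9] mem=[0,0,3,0]
After op 9 (RCL M2): stack=[0,9,3] mem=[0,0,3,0]
After op 10 (push 14): stack=[0,9,3,14] mem=[0,0,3,0]
After op 11 (pop): stack=[0,9,3] mem=[0,0,3,0]
After op 12 (swap): stack=[0,3,9] mem=[0,0,3,0]

Answer: 9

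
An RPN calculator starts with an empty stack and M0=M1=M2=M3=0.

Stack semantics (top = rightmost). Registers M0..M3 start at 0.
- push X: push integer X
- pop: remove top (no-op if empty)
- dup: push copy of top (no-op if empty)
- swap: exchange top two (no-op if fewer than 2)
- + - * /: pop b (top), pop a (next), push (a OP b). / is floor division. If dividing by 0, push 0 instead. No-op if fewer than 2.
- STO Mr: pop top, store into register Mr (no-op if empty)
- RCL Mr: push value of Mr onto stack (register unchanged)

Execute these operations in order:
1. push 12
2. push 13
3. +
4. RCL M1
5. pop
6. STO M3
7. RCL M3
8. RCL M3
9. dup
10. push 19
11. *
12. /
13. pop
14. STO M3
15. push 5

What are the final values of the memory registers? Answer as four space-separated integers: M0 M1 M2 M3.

After op 1 (push 12): stack=[12] mem=[0,0,0,0]
After op 2 (push 13): stack=[12,13] mem=[0,0,0,0]
After op 3 (+): stack=[25] mem=[0,0,0,0]
After op 4 (RCL M1): stack=[25,0] mem=[0,0,0,0]
After op 5 (pop): stack=[25] mem=[0,0,0,0]
After op 6 (STO M3): stack=[empty] mem=[0,0,0,25]
After op 7 (RCL M3): stack=[25] mem=[0,0,0,25]
After op 8 (RCL M3): stack=[25,25] mem=[0,0,0,25]
After op 9 (dup): stack=[25,25,25] mem=[0,0,0,25]
After op 10 (push 19): stack=[25,25,25,19] mem=[0,0,0,25]
After op 11 (*): stack=[25,25,475] mem=[0,0,0,25]
After op 12 (/): stack=[25,0] mem=[0,0,0,25]
After op 13 (pop): stack=[25] mem=[0,0,0,25]
After op 14 (STO M3): stack=[empty] mem=[0,0,0,25]
After op 15 (push 5): stack=[5] mem=[0,0,0,25]

Answer: 0 0 0 25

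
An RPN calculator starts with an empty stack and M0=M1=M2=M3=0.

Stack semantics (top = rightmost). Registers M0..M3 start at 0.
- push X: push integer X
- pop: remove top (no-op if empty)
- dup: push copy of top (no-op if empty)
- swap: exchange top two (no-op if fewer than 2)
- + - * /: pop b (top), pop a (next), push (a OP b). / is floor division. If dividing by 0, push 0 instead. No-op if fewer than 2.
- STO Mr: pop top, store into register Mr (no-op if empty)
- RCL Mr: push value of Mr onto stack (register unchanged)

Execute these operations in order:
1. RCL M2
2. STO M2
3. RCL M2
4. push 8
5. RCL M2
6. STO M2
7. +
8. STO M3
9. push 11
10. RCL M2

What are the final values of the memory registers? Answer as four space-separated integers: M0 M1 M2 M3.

Answer: 0 0 0 8

Derivation:
After op 1 (RCL M2): stack=[0] mem=[0,0,0,0]
After op 2 (STO M2): stack=[empty] mem=[0,0,0,0]
After op 3 (RCL M2): stack=[0] mem=[0,0,0,0]
After op 4 (push 8): stack=[0,8] mem=[0,0,0,0]
After op 5 (RCL M2): stack=[0,8,0] mem=[0,0,0,0]
After op 6 (STO M2): stack=[0,8] mem=[0,0,0,0]
After op 7 (+): stack=[8] mem=[0,0,0,0]
After op 8 (STO M3): stack=[empty] mem=[0,0,0,8]
After op 9 (push 11): stack=[11] mem=[0,0,0,8]
After op 10 (RCL M2): stack=[11,0] mem=[0,0,0,8]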